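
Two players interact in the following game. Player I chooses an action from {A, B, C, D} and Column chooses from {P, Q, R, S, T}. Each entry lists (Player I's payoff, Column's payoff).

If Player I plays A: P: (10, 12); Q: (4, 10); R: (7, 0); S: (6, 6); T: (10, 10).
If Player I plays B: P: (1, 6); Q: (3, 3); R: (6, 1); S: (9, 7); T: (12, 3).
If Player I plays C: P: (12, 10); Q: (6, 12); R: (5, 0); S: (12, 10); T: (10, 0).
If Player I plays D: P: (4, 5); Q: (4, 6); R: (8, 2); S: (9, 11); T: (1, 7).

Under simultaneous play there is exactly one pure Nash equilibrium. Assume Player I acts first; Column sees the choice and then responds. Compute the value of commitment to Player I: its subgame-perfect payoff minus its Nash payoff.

Work backward from Column's decision.
- A → Column plays P (best of 12, 10, 0, 6, 10); Player I gets 10.
- B → Column plays S (best of 6, 3, 1, 7, 3); Player I gets 9.
- C → Column plays Q (best of 10, 12, 0, 10, 0); Player I gets 6.
- D → Column plays S (best of 5, 6, 2, 11, 7); Player I gets 9.
Among 10, 9, 6, 9, the best is 10 at A. Subgame-perfect outcome: (A, P) with payoffs (10, 12).
Under simultaneous play:
Player I's best replies: P→C; Q→C; R→D; S→C; T→B.
Column's best replies: A→P; B→S; C→Q; D→S.
Only (C, Q) has each player best-responding; Nash payoffs (6, 12).
Player I's commitment gain: 10 − 6 = 4.

4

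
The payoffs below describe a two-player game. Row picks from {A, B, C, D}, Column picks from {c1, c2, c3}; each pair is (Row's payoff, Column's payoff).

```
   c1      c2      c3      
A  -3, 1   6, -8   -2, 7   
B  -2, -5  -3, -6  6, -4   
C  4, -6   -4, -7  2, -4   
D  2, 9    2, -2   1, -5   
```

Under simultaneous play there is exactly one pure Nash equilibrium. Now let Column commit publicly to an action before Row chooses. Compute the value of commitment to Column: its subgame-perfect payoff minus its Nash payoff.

Row best-responds to each possible Column move:
- c1: BR = C, leader payoff -6.
- c2: BR = A, leader payoff -8.
- c3: BR = B, leader payoff -4.
Column's induced payoffs are -6, -8, -4, so Column commits to c3. Subgame-perfect outcome: (B, c3) with payoffs (6, -4).
Under simultaneous play:
Row's best replies: c1→C; c2→A; c3→B.
Column's best replies: A→c3; B→c3; C→c3; D→c1.
The unique mutual best reply is (B, c3), giving (6, -4).
Column's commitment gain: -4 − -4 = 0.

0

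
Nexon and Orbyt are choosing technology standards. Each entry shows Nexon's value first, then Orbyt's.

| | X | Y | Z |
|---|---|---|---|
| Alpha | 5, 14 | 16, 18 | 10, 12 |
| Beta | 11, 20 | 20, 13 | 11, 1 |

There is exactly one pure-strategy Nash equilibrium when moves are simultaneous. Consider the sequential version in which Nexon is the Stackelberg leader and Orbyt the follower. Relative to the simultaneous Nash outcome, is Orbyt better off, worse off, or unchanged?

worse off

Work backward from Orbyt's decision.
- Alpha: BR = Y, leader payoff 16.
- Beta: BR = X, leader payoff 11.
Nexon's induced payoffs are 16, 11, so Nexon commits to Alpha. Subgame-perfect outcome: (Alpha, Y) with payoffs (16, 18).
Now find the simultaneous Nash equilibrium.
Nexon's best replies: X→Beta; Y→Beta; Z→Beta.
Orbyt's best replies: Alpha→Y; Beta→X.
Only (Beta, X) has each player best-responding; Nash payoffs (11, 20).
Orbyt earns 18 sequentially versus 20 at the Nash outcome: worse off.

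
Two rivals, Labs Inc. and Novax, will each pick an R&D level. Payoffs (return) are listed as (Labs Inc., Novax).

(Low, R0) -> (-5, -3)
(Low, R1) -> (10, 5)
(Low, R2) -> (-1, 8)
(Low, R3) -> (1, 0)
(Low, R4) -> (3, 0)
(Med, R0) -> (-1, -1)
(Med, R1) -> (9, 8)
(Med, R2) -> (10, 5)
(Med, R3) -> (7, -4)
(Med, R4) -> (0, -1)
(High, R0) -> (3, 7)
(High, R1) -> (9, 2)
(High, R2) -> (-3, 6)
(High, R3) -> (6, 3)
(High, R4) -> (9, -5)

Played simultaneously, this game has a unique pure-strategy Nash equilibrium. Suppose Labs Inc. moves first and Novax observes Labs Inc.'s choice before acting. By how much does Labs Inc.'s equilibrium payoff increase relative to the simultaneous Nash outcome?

6

Backward induction with Labs Inc. moving first.
- Low → Novax plays R2 (best of -3, 5, 8, 0, 0); Labs Inc. gets -1.
- Med → Novax plays R1 (best of -1, 8, 5, -4, -1); Labs Inc. gets 9.
- High → Novax plays R0 (best of 7, 2, 6, 3, -5); Labs Inc. gets 3.
Among -1, 9, 3, the best is 9 at Med. Subgame-perfect outcome: (Med, R1) with payoffs (9, 8).
Under simultaneous play:
Labs Inc.'s best replies: R0→High; R1→Low; R2→Med; R3→Med; R4→High.
Novax's best replies: Low→R2; Med→R1; High→R0.
Only (High, R0) has each player best-responding; Nash payoffs (3, 7).
Labs Inc.'s commitment gain: 9 − 3 = 6.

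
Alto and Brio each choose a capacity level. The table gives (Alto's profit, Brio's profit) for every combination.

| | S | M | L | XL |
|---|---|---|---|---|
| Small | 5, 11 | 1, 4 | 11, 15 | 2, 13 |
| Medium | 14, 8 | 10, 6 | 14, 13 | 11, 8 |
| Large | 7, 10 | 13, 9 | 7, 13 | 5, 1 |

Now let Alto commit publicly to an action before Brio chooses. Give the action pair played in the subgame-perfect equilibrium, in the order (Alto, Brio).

Brio best-responds to each possible Alto move:
- Small: Brio compares 11, 4, 15, 13 and picks L; Alto would get 11.
- Medium: Brio compares 8, 6, 13, 8 and picks L; Alto would get 14.
- Large: Brio compares 10, 9, 13, 1 and picks L; Alto would get 7.
Maximizing over 11, 14, 7, Alto chooses Medium. Subgame-perfect outcome: (Medium, L) with payoffs (14, 13).

(Medium, L)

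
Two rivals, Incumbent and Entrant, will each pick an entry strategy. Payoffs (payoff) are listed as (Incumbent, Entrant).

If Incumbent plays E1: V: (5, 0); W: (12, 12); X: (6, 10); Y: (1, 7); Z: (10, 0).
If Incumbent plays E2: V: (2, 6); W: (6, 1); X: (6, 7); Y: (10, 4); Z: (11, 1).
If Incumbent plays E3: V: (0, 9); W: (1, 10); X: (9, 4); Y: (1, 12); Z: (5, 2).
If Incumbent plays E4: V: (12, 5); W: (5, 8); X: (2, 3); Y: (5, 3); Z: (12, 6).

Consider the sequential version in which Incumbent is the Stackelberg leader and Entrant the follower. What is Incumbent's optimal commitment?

Entrant best-responds to each possible Incumbent move:
- E1: Entrant compares 0, 12, 10, 7, 0 and picks W; Incumbent would get 12.
- E2: Entrant compares 6, 1, 7, 4, 1 and picks X; Incumbent would get 6.
- E3: Entrant compares 9, 10, 4, 12, 2 and picks Y; Incumbent would get 1.
- E4: Entrant compares 5, 8, 3, 3, 6 and picks W; Incumbent would get 5.
Incumbent's induced payoffs are 12, 6, 1, 5, so Incumbent commits to E1. Subgame-perfect outcome: (E1, W) with payoffs (12, 12).

E1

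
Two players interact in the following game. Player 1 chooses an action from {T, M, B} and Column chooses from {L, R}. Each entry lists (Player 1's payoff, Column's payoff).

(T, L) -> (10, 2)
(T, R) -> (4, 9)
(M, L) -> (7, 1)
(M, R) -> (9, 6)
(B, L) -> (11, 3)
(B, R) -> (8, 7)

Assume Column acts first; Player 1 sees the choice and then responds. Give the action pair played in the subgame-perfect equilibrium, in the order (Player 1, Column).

(M, R)

Solve by backward induction (Column leads).
- L → Player 1 plays B (best of 10, 7, 11); Column gets 3.
- R → Player 1 plays M (best of 4, 9, 8); Column gets 6.
Among 3, 6, the best is 6 at R. Subgame-perfect outcome: (M, R) with payoffs (9, 6).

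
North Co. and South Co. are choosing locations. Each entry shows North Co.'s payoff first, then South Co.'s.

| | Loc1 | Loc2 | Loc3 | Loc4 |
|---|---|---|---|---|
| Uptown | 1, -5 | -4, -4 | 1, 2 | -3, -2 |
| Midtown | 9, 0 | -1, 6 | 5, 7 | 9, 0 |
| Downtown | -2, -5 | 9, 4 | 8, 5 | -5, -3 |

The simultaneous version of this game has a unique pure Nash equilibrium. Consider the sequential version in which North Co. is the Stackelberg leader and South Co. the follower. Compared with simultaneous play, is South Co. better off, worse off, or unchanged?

unchanged

Backward induction with North Co. moving first.
- Uptown → South Co. plays Loc3 (best of -5, -4, 2, -2); North Co. gets 1.
- Midtown → South Co. plays Loc3 (best of 0, 6, 7, 0); North Co. gets 5.
- Downtown → South Co. plays Loc3 (best of -5, 4, 5, -3); North Co. gets 8.
Among 1, 5, 8, the best is 8 at Downtown. Subgame-perfect outcome: (Downtown, Loc3) with payoffs (8, 5).
Now find the simultaneous Nash equilibrium.
North Co.'s best replies: Loc1→Midtown; Loc2→Downtown; Loc3→Downtown; Loc4→Midtown.
South Co.'s best replies: Uptown→Loc3; Midtown→Loc3; Downtown→Loc3.
The unique mutual best reply is (Downtown, Loc3), giving (8, 5).
South Co. earns 5 sequentially versus 5 at the Nash outcome: unchanged.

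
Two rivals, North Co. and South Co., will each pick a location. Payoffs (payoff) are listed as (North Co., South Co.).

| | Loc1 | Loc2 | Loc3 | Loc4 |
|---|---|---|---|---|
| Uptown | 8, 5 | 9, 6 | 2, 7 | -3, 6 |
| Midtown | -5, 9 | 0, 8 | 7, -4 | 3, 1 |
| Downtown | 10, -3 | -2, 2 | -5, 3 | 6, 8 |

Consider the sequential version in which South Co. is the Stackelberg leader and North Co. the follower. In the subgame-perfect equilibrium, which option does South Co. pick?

Loc4

Work backward from North Co.'s decision.
- Loc1: North Co. compares 8, -5, 10 and picks Downtown; South Co. would get -3.
- Loc2: North Co. compares 9, 0, -2 and picks Uptown; South Co. would get 6.
- Loc3: North Co. compares 2, 7, -5 and picks Midtown; South Co. would get -4.
- Loc4: North Co. compares -3, 3, 6 and picks Downtown; South Co. would get 8.
Among -3, 6, -4, 8, the best is 8 at Loc4. Subgame-perfect outcome: (Downtown, Loc4) with payoffs (6, 8).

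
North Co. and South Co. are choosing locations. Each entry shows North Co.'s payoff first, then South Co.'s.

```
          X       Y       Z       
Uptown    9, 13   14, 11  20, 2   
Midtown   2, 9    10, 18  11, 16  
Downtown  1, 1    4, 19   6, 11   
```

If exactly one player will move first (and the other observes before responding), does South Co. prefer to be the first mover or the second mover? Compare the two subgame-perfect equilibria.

second

If North Co. leads: South Co.'s best replies are Uptown→X, Midtown→Y, Downtown→Y; North Co.'s induced payoffs 9, 10, 4; outcome (Midtown, Y), payoffs (10, 18).
If South Co. leads: North Co.'s best replies are X→Uptown, Y→Uptown, Z→Uptown; South Co.'s induced payoffs 13, 11, 2; outcome (Uptown, X), payoffs (9, 13).
South Co. gets 13 moving first and 18 moving second, so South Co. prefers to move second.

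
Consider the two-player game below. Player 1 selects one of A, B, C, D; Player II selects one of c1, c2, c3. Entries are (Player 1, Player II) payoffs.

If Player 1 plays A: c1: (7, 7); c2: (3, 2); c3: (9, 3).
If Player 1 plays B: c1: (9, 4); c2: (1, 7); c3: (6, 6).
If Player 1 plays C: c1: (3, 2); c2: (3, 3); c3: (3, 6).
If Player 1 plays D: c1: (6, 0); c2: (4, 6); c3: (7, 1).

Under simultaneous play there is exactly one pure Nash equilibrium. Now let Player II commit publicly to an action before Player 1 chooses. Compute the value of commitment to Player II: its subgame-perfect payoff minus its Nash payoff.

0

Player 1 best-responds to each possible Player II move:
- c1: Player 1 compares 7, 9, 3, 6 and picks B; Player II would get 4.
- c2: Player 1 compares 3, 1, 3, 4 and picks D; Player II would get 6.
- c3: Player 1 compares 9, 6, 3, 7 and picks A; Player II would get 3.
Maximizing over 4, 6, 3, Player II chooses c2. Subgame-perfect outcome: (D, c2) with payoffs (4, 6).
For the simultaneous game, intersect best replies.
Player 1's best replies: c1→B; c2→D; c3→A.
Player II's best replies: A→c1; B→c2; C→c3; D→c2.
The unique mutual best reply is (D, c2), giving (4, 6).
Player II's commitment gain: 6 − 6 = 0.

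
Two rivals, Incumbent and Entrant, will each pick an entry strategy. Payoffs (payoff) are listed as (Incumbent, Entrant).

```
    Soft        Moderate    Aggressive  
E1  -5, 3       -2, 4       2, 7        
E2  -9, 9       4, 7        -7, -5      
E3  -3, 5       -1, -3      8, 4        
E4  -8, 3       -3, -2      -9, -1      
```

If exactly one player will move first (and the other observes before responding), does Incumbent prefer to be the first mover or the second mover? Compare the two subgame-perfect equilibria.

If Incumbent leads: Entrant's best replies are E1→Aggressive, E2→Soft, E3→Soft, E4→Soft; Incumbent's induced payoffs 2, -9, -3, -8; outcome (E1, Aggressive), payoffs (2, 7).
If Entrant leads: Incumbent's best replies are Soft→E3, Moderate→E2, Aggressive→E3; Entrant's induced payoffs 5, 7, 4; outcome (E2, Moderate), payoffs (4, 7).
Incumbent gets 2 moving first and 4 moving second, so Incumbent prefers to move second.

second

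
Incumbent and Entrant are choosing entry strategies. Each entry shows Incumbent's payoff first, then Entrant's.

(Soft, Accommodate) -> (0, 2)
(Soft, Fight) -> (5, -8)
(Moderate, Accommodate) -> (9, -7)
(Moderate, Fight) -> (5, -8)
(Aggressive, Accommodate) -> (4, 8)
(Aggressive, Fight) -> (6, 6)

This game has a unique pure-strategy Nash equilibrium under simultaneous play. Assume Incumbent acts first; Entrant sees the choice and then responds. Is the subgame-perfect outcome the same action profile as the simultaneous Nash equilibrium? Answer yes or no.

yes

Backward induction with Incumbent moving first.
- Soft → Entrant plays Accommodate (best of 2, -8); Incumbent gets 0.
- Moderate → Entrant plays Accommodate (best of -7, -8); Incumbent gets 9.
- Aggressive → Entrant plays Accommodate (best of 8, 6); Incumbent gets 4.
Maximizing over 0, 9, 4, Incumbent chooses Moderate. Subgame-perfect outcome: (Moderate, Accommodate) with payoffs (9, -7).
Now find the simultaneous Nash equilibrium.
Incumbent's best replies: Accommodate→Moderate; Fight→Aggressive.
Entrant's best replies: Soft→Accommodate; Moderate→Accommodate; Aggressive→Accommodate.
The unique mutual best reply is (Moderate, Accommodate), giving (9, -7).
Sequential outcome (Moderate, Accommodate) coincides with the Nash profile (Moderate, Accommodate).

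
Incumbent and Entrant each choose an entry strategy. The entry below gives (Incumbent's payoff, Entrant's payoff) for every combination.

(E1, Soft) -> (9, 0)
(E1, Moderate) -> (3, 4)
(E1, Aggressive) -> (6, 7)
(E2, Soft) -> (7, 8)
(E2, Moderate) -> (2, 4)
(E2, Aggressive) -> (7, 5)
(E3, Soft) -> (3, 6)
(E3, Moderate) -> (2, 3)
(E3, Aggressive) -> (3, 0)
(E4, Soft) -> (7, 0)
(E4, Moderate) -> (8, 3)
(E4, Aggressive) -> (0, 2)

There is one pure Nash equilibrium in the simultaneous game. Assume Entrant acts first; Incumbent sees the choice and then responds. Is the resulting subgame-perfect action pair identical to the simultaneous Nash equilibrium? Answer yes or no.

no

Work backward from Incumbent's decision.
- Soft → Incumbent plays E1 (best of 9, 7, 3, 7); Entrant gets 0.
- Moderate → Incumbent plays E4 (best of 3, 2, 2, 8); Entrant gets 3.
- Aggressive → Incumbent plays E2 (best of 6, 7, 3, 0); Entrant gets 5.
Among 0, 3, 5, the best is 5 at Aggressive. Subgame-perfect outcome: (E2, Aggressive) with payoffs (7, 5).
For the simultaneous game, intersect best replies.
Incumbent's best replies: Soft→E1; Moderate→E4; Aggressive→E2.
Entrant's best replies: E1→Aggressive; E2→Soft; E3→Soft; E4→Moderate.
Only (E4, Moderate) has each player best-responding; Nash payoffs (8, 3).
Sequential outcome (E2, Aggressive) differs from the Nash profile (E4, Moderate).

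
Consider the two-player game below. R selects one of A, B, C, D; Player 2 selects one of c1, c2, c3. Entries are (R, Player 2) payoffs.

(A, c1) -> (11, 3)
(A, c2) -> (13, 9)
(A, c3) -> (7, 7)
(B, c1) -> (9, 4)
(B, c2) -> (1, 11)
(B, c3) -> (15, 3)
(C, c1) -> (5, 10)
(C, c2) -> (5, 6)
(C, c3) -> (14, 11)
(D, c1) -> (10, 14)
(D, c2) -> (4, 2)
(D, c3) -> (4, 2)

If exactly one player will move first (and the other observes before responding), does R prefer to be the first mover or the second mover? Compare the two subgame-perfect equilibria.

first

If R leads: Player 2's best replies are A→c2, B→c2, C→c3, D→c1; R's induced payoffs 13, 1, 14, 10; outcome (C, c3), payoffs (14, 11).
If Player 2 leads: R's best replies are c1→A, c2→A, c3→B; Player 2's induced payoffs 3, 9, 3; outcome (A, c2), payoffs (13, 9).
R gets 14 moving first and 13 moving second, so R prefers to move first.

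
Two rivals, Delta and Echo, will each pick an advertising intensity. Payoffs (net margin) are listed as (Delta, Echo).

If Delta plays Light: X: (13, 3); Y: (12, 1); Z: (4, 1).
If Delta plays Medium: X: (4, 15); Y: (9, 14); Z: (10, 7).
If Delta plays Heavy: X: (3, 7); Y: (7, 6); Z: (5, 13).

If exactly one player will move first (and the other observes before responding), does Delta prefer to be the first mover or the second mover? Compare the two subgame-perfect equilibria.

If Delta leads: Echo's best replies are Light→X, Medium→X, Heavy→Z; Delta's induced payoffs 13, 4, 5; outcome (Light, X), payoffs (13, 3).
If Echo leads: Delta's best replies are X→Light, Y→Light, Z→Medium; Echo's induced payoffs 3, 1, 7; outcome (Medium, Z), payoffs (10, 7).
Delta gets 13 moving first and 10 moving second, so Delta prefers to move first.

first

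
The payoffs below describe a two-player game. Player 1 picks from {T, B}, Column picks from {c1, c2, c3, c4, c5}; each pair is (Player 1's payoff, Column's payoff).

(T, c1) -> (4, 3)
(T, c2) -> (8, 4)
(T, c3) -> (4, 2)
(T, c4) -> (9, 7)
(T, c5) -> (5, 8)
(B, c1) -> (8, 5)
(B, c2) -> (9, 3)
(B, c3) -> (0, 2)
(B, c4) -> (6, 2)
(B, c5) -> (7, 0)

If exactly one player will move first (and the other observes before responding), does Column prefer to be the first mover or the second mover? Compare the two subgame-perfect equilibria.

If Player 1 leads: Column's best replies are T→c5, B→c1; Player 1's induced payoffs 5, 8; outcome (B, c1), payoffs (8, 5).
If Column leads: Player 1's best replies are c1→B, c2→B, c3→T, c4→T, c5→B; Column's induced payoffs 5, 3, 2, 7, 0; outcome (T, c4), payoffs (9, 7).
Column gets 7 moving first and 5 moving second, so Column prefers to move first.

first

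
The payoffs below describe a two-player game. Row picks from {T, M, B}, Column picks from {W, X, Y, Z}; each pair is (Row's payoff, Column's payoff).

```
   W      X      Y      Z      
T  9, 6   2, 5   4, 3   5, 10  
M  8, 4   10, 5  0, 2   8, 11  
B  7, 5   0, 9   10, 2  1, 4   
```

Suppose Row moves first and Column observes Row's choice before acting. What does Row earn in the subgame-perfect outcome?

8

Solve by backward induction (Row leads).
- T → Column plays Z (best of 6, 5, 3, 10); Row gets 5.
- M → Column plays Z (best of 4, 5, 2, 11); Row gets 8.
- B → Column plays X (best of 5, 9, 2, 4); Row gets 0.
Maximizing over 5, 8, 0, Row chooses M. Subgame-perfect outcome: (M, Z) with payoffs (8, 11).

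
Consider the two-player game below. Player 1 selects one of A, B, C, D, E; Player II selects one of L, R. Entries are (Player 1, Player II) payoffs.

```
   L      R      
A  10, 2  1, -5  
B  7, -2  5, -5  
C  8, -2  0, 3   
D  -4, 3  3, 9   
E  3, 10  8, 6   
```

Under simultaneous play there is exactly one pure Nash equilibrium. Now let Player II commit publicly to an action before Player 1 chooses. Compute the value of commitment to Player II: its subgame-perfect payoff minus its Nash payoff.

4

Backward induction with Player II moving first.
- L → Player 1 plays A (best of 10, 7, 8, -4, 3); Player II gets 2.
- R → Player 1 plays E (best of 1, 5, 0, 3, 8); Player II gets 6.
Among 2, 6, the best is 6 at R. Subgame-perfect outcome: (E, R) with payoffs (8, 6).
Now find the simultaneous Nash equilibrium.
Player 1's best replies: L→A; R→E.
Player II's best replies: A→L; B→L; C→R; D→R; E→L.
The unique mutual best reply is (A, L), giving (10, 2).
Player II's commitment gain: 6 − 2 = 4.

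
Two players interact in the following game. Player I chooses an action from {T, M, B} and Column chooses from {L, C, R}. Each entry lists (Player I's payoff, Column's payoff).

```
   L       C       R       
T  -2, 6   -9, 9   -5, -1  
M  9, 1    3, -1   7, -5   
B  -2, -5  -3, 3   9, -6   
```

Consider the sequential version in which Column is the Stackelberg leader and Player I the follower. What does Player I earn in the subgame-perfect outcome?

Backward induction with Column moving first.
- L: Player I compares -2, 9, -2 and picks M; Column would get 1.
- C: Player I compares -9, 3, -3 and picks M; Column would get -1.
- R: Player I compares -5, 7, 9 and picks B; Column would get -6.
Maximizing over 1, -1, -6, Column chooses L. Subgame-perfect outcome: (M, L) with payoffs (9, 1).

9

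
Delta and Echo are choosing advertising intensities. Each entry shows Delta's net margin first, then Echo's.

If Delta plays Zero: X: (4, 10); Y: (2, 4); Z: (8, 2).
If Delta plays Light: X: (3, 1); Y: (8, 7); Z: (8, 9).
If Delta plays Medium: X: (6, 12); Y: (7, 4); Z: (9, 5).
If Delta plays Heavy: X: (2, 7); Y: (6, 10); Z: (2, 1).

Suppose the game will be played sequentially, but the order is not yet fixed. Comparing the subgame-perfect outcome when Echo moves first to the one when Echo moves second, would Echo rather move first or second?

If Delta leads: Echo's best replies are Zero→X, Light→Z, Medium→X, Heavy→Y; Delta's induced payoffs 4, 8, 6, 6; outcome (Light, Z), payoffs (8, 9).
If Echo leads: Delta's best replies are X→Medium, Y→Light, Z→Medium; Echo's induced payoffs 12, 7, 5; outcome (Medium, X), payoffs (6, 12).
Echo gets 12 moving first and 9 moving second, so Echo prefers to move first.

first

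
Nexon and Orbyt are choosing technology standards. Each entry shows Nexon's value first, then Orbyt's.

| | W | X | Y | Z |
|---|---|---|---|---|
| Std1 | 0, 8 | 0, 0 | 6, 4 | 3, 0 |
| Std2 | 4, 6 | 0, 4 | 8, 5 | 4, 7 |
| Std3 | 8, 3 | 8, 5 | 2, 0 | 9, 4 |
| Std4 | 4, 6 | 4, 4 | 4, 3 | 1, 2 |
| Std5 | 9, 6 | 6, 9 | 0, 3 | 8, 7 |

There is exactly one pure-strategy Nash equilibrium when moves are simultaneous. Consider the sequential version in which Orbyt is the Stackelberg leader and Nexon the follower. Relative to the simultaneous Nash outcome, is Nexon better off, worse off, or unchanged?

better off

Solve by backward induction (Orbyt leads).
- W: BR = Std5, leader payoff 6.
- X: BR = Std3, leader payoff 5.
- Y: BR = Std2, leader payoff 5.
- Z: BR = Std3, leader payoff 4.
Orbyt's induced payoffs are 6, 5, 5, 4, so Orbyt commits to W. Subgame-perfect outcome: (Std5, W) with payoffs (9, 6).
Now find the simultaneous Nash equilibrium.
Nexon's best replies: W→Std5; X→Std3; Y→Std2; Z→Std3.
Orbyt's best replies: Std1→W; Std2→Z; Std3→X; Std4→W; Std5→X.
Only (Std3, X) has each player best-responding; Nash payoffs (8, 5).
Nexon earns 9 sequentially versus 8 at the Nash outcome: better off.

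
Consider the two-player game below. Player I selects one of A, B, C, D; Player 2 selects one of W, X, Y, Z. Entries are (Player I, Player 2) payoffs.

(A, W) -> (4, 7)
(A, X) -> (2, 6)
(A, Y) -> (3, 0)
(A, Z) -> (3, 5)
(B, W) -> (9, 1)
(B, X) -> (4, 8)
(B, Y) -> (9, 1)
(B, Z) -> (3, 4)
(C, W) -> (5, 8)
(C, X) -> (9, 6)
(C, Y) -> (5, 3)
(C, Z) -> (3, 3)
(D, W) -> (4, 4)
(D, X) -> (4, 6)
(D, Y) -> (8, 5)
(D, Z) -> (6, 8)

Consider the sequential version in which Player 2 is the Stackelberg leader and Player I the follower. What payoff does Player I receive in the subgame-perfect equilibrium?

Work backward from Player I's decision.
- W: Player I compares 4, 9, 5, 4 and picks B; Player 2 would get 1.
- X: Player I compares 2, 4, 9, 4 and picks C; Player 2 would get 6.
- Y: Player I compares 3, 9, 5, 8 and picks B; Player 2 would get 1.
- Z: Player I compares 3, 3, 3, 6 and picks D; Player 2 would get 8.
Maximizing over 1, 6, 1, 8, Player 2 chooses Z. Subgame-perfect outcome: (D, Z) with payoffs (6, 8).

6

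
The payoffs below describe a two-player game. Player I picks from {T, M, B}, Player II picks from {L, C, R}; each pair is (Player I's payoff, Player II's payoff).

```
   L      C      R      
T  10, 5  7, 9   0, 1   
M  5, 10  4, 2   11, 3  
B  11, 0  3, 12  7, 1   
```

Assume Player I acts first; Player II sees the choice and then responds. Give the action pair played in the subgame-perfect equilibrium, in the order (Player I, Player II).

Backward induction with Player I moving first.
- T: BR = C, leader payoff 7.
- M: BR = L, leader payoff 5.
- B: BR = C, leader payoff 3.
Maximizing over 7, 5, 3, Player I chooses T. Subgame-perfect outcome: (T, C) with payoffs (7, 9).

(T, C)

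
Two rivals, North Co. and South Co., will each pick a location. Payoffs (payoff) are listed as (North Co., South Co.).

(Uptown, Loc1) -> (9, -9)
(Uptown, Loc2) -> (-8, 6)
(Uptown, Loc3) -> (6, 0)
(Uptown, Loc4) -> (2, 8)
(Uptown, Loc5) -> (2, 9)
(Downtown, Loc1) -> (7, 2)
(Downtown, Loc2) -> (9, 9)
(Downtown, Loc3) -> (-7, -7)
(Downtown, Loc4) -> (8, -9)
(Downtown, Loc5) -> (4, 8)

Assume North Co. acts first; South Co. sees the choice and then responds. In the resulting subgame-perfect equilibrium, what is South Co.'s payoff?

9

Work backward from South Co.'s decision.
- Uptown → South Co. plays Loc5 (best of -9, 6, 0, 8, 9); North Co. gets 2.
- Downtown → South Co. plays Loc2 (best of 2, 9, -7, -9, 8); North Co. gets 9.
North Co.'s induced payoffs are 2, 9, so North Co. commits to Downtown. Subgame-perfect outcome: (Downtown, Loc2) with payoffs (9, 9).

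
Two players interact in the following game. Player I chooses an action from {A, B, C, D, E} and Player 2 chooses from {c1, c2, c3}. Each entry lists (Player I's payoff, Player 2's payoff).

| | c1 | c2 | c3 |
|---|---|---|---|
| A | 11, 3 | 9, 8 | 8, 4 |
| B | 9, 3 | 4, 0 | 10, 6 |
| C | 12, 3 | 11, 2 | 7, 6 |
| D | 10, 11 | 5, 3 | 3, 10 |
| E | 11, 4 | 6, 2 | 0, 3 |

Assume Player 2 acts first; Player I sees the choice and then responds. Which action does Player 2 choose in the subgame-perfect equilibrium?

c3

Player I best-responds to each possible Player 2 move:
- c1: BR = C, leader payoff 3.
- c2: BR = C, leader payoff 2.
- c3: BR = B, leader payoff 6.
Among 3, 2, 6, the best is 6 at c3. Subgame-perfect outcome: (B, c3) with payoffs (10, 6).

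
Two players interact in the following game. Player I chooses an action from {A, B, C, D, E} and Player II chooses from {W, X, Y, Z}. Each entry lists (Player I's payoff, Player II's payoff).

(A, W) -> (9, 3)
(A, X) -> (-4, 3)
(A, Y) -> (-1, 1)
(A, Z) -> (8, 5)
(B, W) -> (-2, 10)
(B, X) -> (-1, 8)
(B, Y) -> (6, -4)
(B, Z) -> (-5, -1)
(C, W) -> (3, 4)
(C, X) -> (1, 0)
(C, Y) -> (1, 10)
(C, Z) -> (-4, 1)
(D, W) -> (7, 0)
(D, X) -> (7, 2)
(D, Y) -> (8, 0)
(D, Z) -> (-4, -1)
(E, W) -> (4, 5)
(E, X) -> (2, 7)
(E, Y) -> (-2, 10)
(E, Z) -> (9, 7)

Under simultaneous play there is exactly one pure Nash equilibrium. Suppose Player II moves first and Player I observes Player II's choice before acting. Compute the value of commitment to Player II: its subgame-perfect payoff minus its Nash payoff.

5

Solve by backward induction (Player II leads).
- W → Player I plays A (best of 9, -2, 3, 7, 4); Player II gets 3.
- X → Player I plays D (best of -4, -1, 1, 7, 2); Player II gets 2.
- Y → Player I plays D (best of -1, 6, 1, 8, -2); Player II gets 0.
- Z → Player I plays E (best of 8, -5, -4, -4, 9); Player II gets 7.
Among 3, 2, 0, 7, the best is 7 at Z. Subgame-perfect outcome: (E, Z) with payoffs (9, 7).
Now find the simultaneous Nash equilibrium.
Player I's best replies: W→A; X→D; Y→D; Z→E.
Player II's best replies: A→Z; B→W; C→Y; D→X; E→Y.
Only (D, X) has each player best-responding; Nash payoffs (7, 2).
Player II's commitment gain: 7 − 2 = 5.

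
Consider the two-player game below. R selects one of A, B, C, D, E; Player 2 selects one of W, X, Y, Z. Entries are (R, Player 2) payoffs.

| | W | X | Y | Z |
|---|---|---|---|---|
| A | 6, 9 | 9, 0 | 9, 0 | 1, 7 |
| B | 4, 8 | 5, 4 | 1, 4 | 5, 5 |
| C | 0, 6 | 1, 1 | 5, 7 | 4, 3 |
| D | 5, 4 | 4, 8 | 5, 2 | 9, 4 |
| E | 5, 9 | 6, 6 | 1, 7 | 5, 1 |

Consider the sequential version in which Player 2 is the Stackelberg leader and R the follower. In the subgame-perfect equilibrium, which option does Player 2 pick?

W

Backward induction with Player 2 moving first.
- W → R plays A (best of 6, 4, 0, 5, 5); Player 2 gets 9.
- X → R plays A (best of 9, 5, 1, 4, 6); Player 2 gets 0.
- Y → R plays A (best of 9, 1, 5, 5, 1); Player 2 gets 0.
- Z → R plays D (best of 1, 5, 4, 9, 5); Player 2 gets 4.
Among 9, 0, 0, 4, the best is 9 at W. Subgame-perfect outcome: (A, W) with payoffs (6, 9).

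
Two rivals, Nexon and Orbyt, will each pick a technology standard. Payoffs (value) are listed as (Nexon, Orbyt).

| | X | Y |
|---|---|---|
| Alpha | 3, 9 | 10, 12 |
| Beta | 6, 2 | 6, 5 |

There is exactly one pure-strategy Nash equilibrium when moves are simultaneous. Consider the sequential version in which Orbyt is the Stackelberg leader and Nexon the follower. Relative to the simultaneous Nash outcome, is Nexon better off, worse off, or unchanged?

unchanged

Nexon best-responds to each possible Orbyt move:
- X: Nexon compares 3, 6 and picks Beta; Orbyt would get 2.
- Y: Nexon compares 10, 6 and picks Alpha; Orbyt would get 12.
Orbyt's induced payoffs are 2, 12, so Orbyt commits to Y. Subgame-perfect outcome: (Alpha, Y) with payoffs (10, 12).
For the simultaneous game, intersect best replies.
Nexon's best replies: X→Beta; Y→Alpha.
Orbyt's best replies: Alpha→Y; Beta→Y.
The unique mutual best reply is (Alpha, Y), giving (10, 12).
Nexon earns 10 sequentially versus 10 at the Nash outcome: unchanged.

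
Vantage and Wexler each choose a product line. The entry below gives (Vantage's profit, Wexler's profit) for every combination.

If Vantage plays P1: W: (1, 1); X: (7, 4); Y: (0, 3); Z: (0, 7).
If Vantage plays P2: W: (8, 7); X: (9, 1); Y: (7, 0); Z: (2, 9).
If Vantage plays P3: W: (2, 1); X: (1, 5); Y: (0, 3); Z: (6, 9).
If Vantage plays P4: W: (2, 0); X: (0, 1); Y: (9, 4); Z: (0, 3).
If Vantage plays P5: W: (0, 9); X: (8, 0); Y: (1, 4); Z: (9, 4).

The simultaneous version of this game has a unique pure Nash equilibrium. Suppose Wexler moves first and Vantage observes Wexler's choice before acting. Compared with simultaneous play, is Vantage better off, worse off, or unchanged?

Work backward from Vantage's decision.
- W: Vantage compares 1, 8, 2, 2, 0 and picks P2; Wexler would get 7.
- X: Vantage compares 7, 9, 1, 0, 8 and picks P2; Wexler would get 1.
- Y: Vantage compares 0, 7, 0, 9, 1 and picks P4; Wexler would get 4.
- Z: Vantage compares 0, 2, 6, 0, 9 and picks P5; Wexler would get 4.
Wexler's induced payoffs are 7, 1, 4, 4, so Wexler commits to W. Subgame-perfect outcome: (P2, W) with payoffs (8, 7).
Now find the simultaneous Nash equilibrium.
Vantage's best replies: W→P2; X→P2; Y→P4; Z→P5.
Wexler's best replies: P1→Z; P2→Z; P3→Z; P4→Y; P5→W.
Only (P4, Y) has each player best-responding; Nash payoffs (9, 4).
Vantage earns 8 sequentially versus 9 at the Nash outcome: worse off.

worse off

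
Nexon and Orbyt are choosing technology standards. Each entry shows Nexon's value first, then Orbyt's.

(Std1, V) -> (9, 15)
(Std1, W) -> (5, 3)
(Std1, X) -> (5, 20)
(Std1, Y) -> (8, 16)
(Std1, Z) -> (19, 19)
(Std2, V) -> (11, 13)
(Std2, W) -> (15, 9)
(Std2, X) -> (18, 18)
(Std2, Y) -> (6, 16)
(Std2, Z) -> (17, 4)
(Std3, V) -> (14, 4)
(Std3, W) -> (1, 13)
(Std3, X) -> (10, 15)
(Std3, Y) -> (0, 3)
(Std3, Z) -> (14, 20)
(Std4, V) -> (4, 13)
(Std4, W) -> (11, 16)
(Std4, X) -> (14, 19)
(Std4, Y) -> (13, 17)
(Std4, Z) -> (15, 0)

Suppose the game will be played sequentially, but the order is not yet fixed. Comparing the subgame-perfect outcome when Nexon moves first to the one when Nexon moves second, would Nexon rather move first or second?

second

If Nexon leads: Orbyt's best replies are Std1→X, Std2→X, Std3→Z, Std4→X; Nexon's induced payoffs 5, 18, 14, 14; outcome (Std2, X), payoffs (18, 18).
If Orbyt leads: Nexon's best replies are V→Std3, W→Std2, X→Std2, Y→Std4, Z→Std1; Orbyt's induced payoffs 4, 9, 18, 17, 19; outcome (Std1, Z), payoffs (19, 19).
Nexon gets 18 moving first and 19 moving second, so Nexon prefers to move second.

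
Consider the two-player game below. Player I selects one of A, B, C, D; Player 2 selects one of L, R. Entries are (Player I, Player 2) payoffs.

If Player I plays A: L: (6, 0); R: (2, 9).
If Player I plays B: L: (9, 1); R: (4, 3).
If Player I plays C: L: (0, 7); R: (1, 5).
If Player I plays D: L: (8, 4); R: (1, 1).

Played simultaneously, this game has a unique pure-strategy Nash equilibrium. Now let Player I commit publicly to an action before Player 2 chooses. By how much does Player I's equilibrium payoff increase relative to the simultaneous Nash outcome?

4

Player 2 best-responds to each possible Player I move:
- A: Player 2 compares 0, 9 and picks R; Player I would get 2.
- B: Player 2 compares 1, 3 and picks R; Player I would get 4.
- C: Player 2 compares 7, 5 and picks L; Player I would get 0.
- D: Player 2 compares 4, 1 and picks L; Player I would get 8.
Player I's induced payoffs are 2, 4, 0, 8, so Player I commits to D. Subgame-perfect outcome: (D, L) with payoffs (8, 4).
Under simultaneous play:
Player I's best replies: L→B; R→B.
Player 2's best replies: A→R; B→R; C→L; D→L.
Only (B, R) has each player best-responding; Nash payoffs (4, 3).
Player I's commitment gain: 8 − 4 = 4.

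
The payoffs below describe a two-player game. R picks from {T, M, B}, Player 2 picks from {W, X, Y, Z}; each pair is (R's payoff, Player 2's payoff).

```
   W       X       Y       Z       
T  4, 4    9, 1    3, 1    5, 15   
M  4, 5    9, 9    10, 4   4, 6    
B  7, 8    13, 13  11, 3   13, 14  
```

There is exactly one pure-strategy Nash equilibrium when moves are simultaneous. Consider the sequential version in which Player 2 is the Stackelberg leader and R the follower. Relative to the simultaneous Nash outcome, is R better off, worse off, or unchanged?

unchanged

Work backward from R's decision.
- W: BR = B, leader payoff 8.
- X: BR = B, leader payoff 13.
- Y: BR = B, leader payoff 3.
- Z: BR = B, leader payoff 14.
Among 8, 13, 3, 14, the best is 14 at Z. Subgame-perfect outcome: (B, Z) with payoffs (13, 14).
Now find the simultaneous Nash equilibrium.
R's best replies: W→B; X→B; Y→B; Z→B.
Player 2's best replies: T→Z; M→X; B→Z.
Only (B, Z) has each player best-responding; Nash payoffs (13, 14).
R earns 13 sequentially versus 13 at the Nash outcome: unchanged.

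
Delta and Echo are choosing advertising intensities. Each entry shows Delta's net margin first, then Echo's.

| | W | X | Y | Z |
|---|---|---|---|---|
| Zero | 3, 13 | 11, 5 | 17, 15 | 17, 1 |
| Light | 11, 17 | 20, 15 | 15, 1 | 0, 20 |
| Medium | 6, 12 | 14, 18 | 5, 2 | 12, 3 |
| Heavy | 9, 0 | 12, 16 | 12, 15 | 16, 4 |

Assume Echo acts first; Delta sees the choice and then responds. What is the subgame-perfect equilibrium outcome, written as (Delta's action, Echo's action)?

Backward induction with Echo moving first.
- W → Delta plays Light (best of 3, 11, 6, 9); Echo gets 17.
- X → Delta plays Light (best of 11, 20, 14, 12); Echo gets 15.
- Y → Delta plays Zero (best of 17, 15, 5, 12); Echo gets 15.
- Z → Delta plays Zero (best of 17, 0, 12, 16); Echo gets 1.
Echo's induced payoffs are 17, 15, 15, 1, so Echo commits to W. Subgame-perfect outcome: (Light, W) with payoffs (11, 17).

(Light, W)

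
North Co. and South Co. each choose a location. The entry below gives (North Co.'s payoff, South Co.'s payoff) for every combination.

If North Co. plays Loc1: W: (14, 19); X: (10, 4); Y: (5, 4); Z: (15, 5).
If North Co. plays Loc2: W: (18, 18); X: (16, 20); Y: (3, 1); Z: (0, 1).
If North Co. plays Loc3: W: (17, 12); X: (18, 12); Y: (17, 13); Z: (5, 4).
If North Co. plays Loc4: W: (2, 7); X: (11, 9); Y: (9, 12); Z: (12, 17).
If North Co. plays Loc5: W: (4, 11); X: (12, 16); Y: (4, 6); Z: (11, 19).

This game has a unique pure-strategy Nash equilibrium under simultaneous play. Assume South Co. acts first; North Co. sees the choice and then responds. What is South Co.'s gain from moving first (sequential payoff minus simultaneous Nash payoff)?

Backward induction with South Co. moving first.
- W: BR = Loc2, leader payoff 18.
- X: BR = Loc3, leader payoff 12.
- Y: BR = Loc3, leader payoff 13.
- Z: BR = Loc1, leader payoff 5.
Among 18, 12, 13, 5, the best is 18 at W. Subgame-perfect outcome: (Loc2, W) with payoffs (18, 18).
Under simultaneous play:
North Co.'s best replies: W→Loc2; X→Loc3; Y→Loc3; Z→Loc1.
South Co.'s best replies: Loc1→W; Loc2→X; Loc3→Y; Loc4→Z; Loc5→Z.
Only (Loc3, Y) has each player best-responding; Nash payoffs (17, 13).
South Co.'s commitment gain: 18 − 13 = 5.

5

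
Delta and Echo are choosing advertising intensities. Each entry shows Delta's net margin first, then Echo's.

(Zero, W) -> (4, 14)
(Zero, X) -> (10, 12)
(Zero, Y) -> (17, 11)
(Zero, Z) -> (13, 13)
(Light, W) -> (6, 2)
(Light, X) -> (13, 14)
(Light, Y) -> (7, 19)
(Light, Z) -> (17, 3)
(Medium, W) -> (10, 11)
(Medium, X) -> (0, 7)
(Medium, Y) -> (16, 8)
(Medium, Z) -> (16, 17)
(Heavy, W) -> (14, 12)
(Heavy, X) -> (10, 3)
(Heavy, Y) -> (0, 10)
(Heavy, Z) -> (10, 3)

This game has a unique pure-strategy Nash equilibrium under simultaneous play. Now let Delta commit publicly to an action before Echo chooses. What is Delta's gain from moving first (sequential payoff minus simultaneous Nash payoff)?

Solve by backward induction (Delta leads).
- Zero: BR = W, leader payoff 4.
- Light: BR = Y, leader payoff 7.
- Medium: BR = Z, leader payoff 16.
- Heavy: BR = W, leader payoff 14.
Among 4, 7, 16, 14, the best is 16 at Medium. Subgame-perfect outcome: (Medium, Z) with payoffs (16, 17).
For the simultaneous game, intersect best replies.
Delta's best replies: W→Heavy; X→Light; Y→Zero; Z→Light.
Echo's best replies: Zero→W; Light→Y; Medium→Z; Heavy→W.
Only (Heavy, W) has each player best-responding; Nash payoffs (14, 12).
Delta's commitment gain: 16 − 14 = 2.

2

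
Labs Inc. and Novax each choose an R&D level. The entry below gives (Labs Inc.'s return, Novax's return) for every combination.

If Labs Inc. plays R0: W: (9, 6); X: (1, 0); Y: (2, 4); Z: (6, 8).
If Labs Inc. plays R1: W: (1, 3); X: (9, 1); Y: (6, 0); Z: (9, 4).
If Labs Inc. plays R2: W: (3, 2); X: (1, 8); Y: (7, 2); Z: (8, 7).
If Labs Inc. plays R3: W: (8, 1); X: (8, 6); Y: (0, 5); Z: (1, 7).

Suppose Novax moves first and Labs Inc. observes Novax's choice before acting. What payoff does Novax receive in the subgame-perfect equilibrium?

Labs Inc. best-responds to each possible Novax move:
- W → Labs Inc. plays R0 (best of 9, 1, 3, 8); Novax gets 6.
- X → Labs Inc. plays R1 (best of 1, 9, 1, 8); Novax gets 1.
- Y → Labs Inc. plays R2 (best of 2, 6, 7, 0); Novax gets 2.
- Z → Labs Inc. plays R1 (best of 6, 9, 8, 1); Novax gets 4.
Among 6, 1, 2, 4, the best is 6 at W. Subgame-perfect outcome: (R0, W) with payoffs (9, 6).

6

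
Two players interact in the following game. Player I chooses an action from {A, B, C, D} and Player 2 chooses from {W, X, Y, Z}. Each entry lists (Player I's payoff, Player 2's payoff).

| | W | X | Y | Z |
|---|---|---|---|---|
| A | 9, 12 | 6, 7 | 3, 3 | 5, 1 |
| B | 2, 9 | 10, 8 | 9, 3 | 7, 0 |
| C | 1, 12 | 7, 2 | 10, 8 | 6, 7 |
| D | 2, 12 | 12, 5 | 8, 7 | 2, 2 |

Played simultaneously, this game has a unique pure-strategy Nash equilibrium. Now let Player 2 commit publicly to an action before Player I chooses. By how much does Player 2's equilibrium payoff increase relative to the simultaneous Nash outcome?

Player I best-responds to each possible Player 2 move:
- W: BR = A, leader payoff 12.
- X: BR = D, leader payoff 5.
- Y: BR = C, leader payoff 8.
- Z: BR = B, leader payoff 0.
Player 2's induced payoffs are 12, 5, 8, 0, so Player 2 commits to W. Subgame-perfect outcome: (A, W) with payoffs (9, 12).
For the simultaneous game, intersect best replies.
Player I's best replies: W→A; X→D; Y→C; Z→B.
Player 2's best replies: A→W; B→W; C→W; D→W.
The unique mutual best reply is (A, W), giving (9, 12).
Player 2's commitment gain: 12 − 12 = 0.

0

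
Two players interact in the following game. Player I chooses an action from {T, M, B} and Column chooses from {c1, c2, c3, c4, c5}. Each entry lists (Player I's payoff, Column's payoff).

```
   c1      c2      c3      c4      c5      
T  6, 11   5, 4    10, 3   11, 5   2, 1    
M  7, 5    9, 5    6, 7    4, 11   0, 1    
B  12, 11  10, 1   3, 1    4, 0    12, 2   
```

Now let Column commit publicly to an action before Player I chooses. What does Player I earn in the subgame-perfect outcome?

12

Work backward from Player I's decision.
- c1: Player I compares 6, 7, 12 and picks B; Column would get 11.
- c2: Player I compares 5, 9, 10 and picks B; Column would get 1.
- c3: Player I compares 10, 6, 3 and picks T; Column would get 3.
- c4: Player I compares 11, 4, 4 and picks T; Column would get 5.
- c5: Player I compares 2, 0, 12 and picks B; Column would get 2.
Maximizing over 11, 1, 3, 5, 2, Column chooses c1. Subgame-perfect outcome: (B, c1) with payoffs (12, 11).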